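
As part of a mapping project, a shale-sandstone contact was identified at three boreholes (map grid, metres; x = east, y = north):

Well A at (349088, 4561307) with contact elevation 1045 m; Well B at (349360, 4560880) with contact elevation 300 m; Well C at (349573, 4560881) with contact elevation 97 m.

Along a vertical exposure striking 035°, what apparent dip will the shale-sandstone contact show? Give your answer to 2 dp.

20.78°

Let the plane be z = a·x + b·y + c.
Well B−Well A: 272a − 427b = −745;  Well C−Well A: 485a − 426b = −948.
Solving gives a = −0.95838, b = 1.13424.
Unit vector along 035° is (sin 35°, cos 35°) = (0.5736, 0.8192).
Slope in that direction = a·(0.5736) + b·(0.8192) = 0.37941.
Apparent dip = arctan|0.37941| = 20.78° (true dip is 56.0°, so apparent ≤ true as expected).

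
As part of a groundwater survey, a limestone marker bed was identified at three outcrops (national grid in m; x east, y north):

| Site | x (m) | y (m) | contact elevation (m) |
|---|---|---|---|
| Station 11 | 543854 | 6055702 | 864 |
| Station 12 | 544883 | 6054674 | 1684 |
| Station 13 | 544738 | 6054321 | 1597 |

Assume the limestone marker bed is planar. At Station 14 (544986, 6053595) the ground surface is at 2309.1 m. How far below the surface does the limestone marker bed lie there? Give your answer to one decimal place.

487.0 m

Let the plane be z = a·x + b·y + c.
Station 12−Station 11: 1029a − 1028b = 820;  Station 13−Station 11: 884a − 1381b = 733.
Solving gives a = 0.739602223, b = −0.057343689.
Then c = 864 − a·543854 − b·6055702 = −54115.33.
At (544986, 6053595): z_contact = 403072.86 − 347135.47 − 54115.33 = 1822.05 m.
Depth below ground = 2309.1 − 1822.05 = 487.0 m.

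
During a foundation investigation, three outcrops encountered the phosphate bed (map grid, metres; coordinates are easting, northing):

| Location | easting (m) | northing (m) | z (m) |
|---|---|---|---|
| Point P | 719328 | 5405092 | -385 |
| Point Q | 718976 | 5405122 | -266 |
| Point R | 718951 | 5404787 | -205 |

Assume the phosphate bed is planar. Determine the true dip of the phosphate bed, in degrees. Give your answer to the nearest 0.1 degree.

21.0°

Let the plane be z = a·easting + b·northing + c.
Point Q−Point P: −352a + 30b = 119;  Point R−Point P: −377a − 305b = 180.
Solving gives a = −0.35135, b = −0.15587.
Gradient magnitude |∇z| = √(a² + b²) = √(0.12345 + 0.02430) = 0.38437.
True dip = arctan(0.38437) = 21.0°, dipping toward ENE (azimuth ≈ 066°).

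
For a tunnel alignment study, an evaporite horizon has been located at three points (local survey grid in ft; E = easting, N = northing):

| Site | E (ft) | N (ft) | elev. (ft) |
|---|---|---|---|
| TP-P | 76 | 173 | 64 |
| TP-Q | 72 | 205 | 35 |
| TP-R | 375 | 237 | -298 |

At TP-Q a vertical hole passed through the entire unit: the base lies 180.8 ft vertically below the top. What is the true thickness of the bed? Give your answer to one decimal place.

Let the plane be z = a·E + b·N + c.
TP-Q−TP-P: −4a + 32b = −29;  TP-R−TP-P: 299a + 64b = −362.
Solving gives a = −0.99023, b = −1.03003.
|∇z| = √(a²+b²) = 1.42881, so dip δ = arctan(1.42881) = 55.01°.
True thickness = vertical thickness × cos δ = 180.8 × cos 55.01° = 103.7 ft.

103.7 ft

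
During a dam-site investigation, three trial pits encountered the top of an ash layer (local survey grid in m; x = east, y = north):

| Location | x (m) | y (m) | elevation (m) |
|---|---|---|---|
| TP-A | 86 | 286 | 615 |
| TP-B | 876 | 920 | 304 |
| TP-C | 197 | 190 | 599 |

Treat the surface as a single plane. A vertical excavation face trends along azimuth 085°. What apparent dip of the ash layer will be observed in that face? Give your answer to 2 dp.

Two edge vectors: TP-A→TP-B = (790, 634, -311), TP-A→TP-C = (111, -96, -16).
Normal n = (TP-A→TP-B) × (TP-A→TP-C) = (-40000, -21881, -146214).
So ∂z/∂x = −n_x/n_z = −0.27357 and ∂z/∂y = −n_y/n_z = −0.14965.
Unit vector along 085° is (sin 85°, cos 85°) = (0.9962, 0.0872).
Slope in that direction = a·(0.9962) + b·(0.0872) = −0.28557.
Apparent dip = arctan|0.28557| = 15.94° (true dip is 17.3°, so apparent ≤ true as expected).

15.94°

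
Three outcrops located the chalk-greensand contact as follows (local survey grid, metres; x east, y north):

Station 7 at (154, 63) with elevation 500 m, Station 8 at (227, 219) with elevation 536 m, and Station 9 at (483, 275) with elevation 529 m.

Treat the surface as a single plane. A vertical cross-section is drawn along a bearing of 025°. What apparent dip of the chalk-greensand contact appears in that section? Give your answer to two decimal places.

Two edge vectors: Station 7→Station 8 = (73, 156, 36), Station 7→Station 9 = (329, 212, 29).
Normal n = (Station 7→Station 8) × (Station 7→Station 9) = (-3108, 9727, -35848).
So ∂z/∂x = −n_x/n_z = −0.08670 and ∂z/∂y = −n_y/n_z = 0.27134.
Unit vector along 025° is (sin 25°, cos 25°) = (0.4226, 0.9063).
Slope in that direction = a·(0.4226) + b·(0.9063) = 0.20928.
Apparent dip = arctan|0.20928| = 11.82° (true dip is 15.9°, so apparent ≤ true as expected).

11.82°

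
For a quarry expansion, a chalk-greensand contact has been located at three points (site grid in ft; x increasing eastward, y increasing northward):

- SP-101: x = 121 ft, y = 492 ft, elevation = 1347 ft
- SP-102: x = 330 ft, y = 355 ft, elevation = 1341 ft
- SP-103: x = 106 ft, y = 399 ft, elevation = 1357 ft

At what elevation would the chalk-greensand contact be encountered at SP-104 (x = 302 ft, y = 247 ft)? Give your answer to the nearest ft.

Let the plane be z = a·x + b·y + c.
SP-102−SP-101: 209a − 137b = −6;  SP-103−SP-101: −15a − 93b = 10.
Solving gives a = −0.08971, b = −0.09306.
Then c = 1347 − a·121 − b·492 = 1403.64.
At (302, 247): z = −27.1 − 23.0 + 1403.64 = 1353.6 ft.

1354 ft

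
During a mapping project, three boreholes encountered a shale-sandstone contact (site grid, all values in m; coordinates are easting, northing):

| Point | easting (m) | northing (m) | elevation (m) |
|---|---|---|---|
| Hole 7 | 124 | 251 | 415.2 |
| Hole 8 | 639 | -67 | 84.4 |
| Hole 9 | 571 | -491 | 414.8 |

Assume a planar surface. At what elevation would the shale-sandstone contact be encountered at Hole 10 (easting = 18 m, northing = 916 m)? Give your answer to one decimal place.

Two edge vectors: Hole 7→Hole 8 = (515, -318, -330.8), Hole 7→Hole 9 = (447, -742, -0.4).
Normal n = (Hole 7→Hole 8) × (Hole 7→Hole 9) = (-245326.4, -147661.6, -239984).
So ∂z/∂easting = −n_x/n_z = −1.02226 and ∂z/∂northing = −n_y/n_z = −0.61530.
Intercept c from Hole 7: 415.2 + 126.76 + 154.44 = 696.40.
At (18, 916): z = −18.4 − 563.6 + 696.40 = 114.4 m.

114.4 m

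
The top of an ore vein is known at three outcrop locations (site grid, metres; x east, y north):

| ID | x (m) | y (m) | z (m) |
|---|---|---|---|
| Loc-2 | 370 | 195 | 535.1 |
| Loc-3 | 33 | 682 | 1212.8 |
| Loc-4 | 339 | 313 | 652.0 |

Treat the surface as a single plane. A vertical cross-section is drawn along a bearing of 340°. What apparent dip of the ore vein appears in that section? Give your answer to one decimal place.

45.6°

Let the plane be z = a·x + b·y + c.
Loc-3−Loc-2: −337a + 487b = 677.7;  Loc-4−Loc-2: −31a + 118b = 116.9.
Solving gives a = −0.93390, b = 0.74533.
Unit vector along 340° is (sin 340°, cos 340°) = (-0.3420, 0.9397).
Slope in that direction = a·(-0.3420) + b·(0.9397) = 1.01979.
Apparent dip = arctan|1.01979| = 45.6° (true dip is 50.1°, so apparent ≤ true as expected).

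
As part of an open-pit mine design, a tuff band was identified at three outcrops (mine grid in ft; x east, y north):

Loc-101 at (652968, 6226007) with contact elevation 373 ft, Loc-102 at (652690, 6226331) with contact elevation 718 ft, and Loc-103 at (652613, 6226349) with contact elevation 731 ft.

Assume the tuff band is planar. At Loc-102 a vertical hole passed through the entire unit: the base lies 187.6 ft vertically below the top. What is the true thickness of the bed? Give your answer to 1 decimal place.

Let the plane be z = a·x + b·y + c.
Loc-102−Loc-101: −278a + 324b = 345;  Loc-103−Loc-101: −355a + 342b = 358.
Solving gives a = 0.10018, b = 1.15077.
|∇z| = √(a²+b²) = 1.15512, so dip δ = arctan(1.15512) = 49.12°.
True thickness = vertical thickness × cos δ = 187.6 × cos 49.12° = 122.8 ft.

122.8 ft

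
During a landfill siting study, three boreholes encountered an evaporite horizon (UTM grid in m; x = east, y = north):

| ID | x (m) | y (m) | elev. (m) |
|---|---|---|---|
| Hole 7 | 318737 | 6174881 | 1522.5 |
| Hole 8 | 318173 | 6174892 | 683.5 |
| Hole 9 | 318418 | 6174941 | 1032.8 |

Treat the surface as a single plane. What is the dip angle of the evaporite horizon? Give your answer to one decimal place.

Two edge vectors: Hole 7→Hole 8 = (-564, 11, -839), Hole 7→Hole 9 = (-319, 60, -489.7).
Normal n = (Hole 7→Hole 8) × (Hole 7→Hole 9) = (44953.3, -8549.8, -30331).
So ∂z/∂x = −n_x/n_z = 1.48209 and ∂z/∂y = −n_y/n_z = −0.28188.
Gradient magnitude |∇z| = √(a² + b²) = √(2.19659 + 0.07946) = 1.50866.
True dip = arctan(1.50866) = 56.5°, dipping toward W (azimuth ≈ 281°).

56.5°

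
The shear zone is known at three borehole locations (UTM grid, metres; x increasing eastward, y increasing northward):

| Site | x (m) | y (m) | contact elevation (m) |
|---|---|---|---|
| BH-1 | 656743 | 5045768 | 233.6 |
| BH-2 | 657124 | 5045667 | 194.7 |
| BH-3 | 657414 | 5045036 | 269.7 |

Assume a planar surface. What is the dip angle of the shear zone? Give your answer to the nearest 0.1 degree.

Two edge vectors: BH-1→BH-2 = (381, -101, -38.9), BH-1→BH-3 = (671, -732, 36.1).
Normal n = (BH-1→BH-2) × (BH-1→BH-3) = (-32120.9, -39856, -211121).
So ∂z/∂x = −n_x/n_z = −0.15214 and ∂z/∂y = −n_y/n_z = −0.18878.
Gradient magnitude |∇z| = √(a² + b²) = √(0.02315 + 0.03564) = 0.24246.
True dip = arctan(0.24246) = 13.6°, dipping toward NE (azimuth ≈ 039°).

13.6°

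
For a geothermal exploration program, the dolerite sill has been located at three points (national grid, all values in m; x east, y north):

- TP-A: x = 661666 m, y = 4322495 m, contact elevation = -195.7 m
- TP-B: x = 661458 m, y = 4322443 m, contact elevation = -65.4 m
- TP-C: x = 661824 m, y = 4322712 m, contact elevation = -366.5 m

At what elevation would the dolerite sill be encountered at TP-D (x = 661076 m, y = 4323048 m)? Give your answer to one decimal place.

Two edge vectors: TP-A→TP-B = (-208, -52, 130.3), TP-A→TP-C = (158, 217, -170.8).
Normal n = (TP-A→TP-B) × (TP-A→TP-C) = (-19393.5, -14939, -36920).
So ∂z/∂x = −n_x/n_z = −0.525284399 and ∂z/∂y = −n_y/n_z = −0.404631636.
Intercept c from TP-A: -195.7 + 347562.83 + 1749018.22 = 2096385.35.
At (661076, 4323048): z = −347252.9 − 1749242.0 + 2096385.35 = -109.5 m.

-109.5 m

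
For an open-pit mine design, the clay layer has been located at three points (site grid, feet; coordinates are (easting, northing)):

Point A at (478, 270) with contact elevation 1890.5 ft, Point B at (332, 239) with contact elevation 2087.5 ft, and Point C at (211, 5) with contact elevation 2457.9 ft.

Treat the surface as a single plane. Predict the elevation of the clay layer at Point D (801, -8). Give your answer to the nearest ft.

Two edge vectors: Point A→Point B = (-146, -31, 197), Point A→Point C = (-267, -265, 567.4).
Normal n = (Point A→Point B) × (Point A→Point C) = (34615.6, 30241.4, 30413).
So ∂z/∂E = −n_x/n_z = −1.13818 and ∂z/∂N = −n_y/n_z = −0.99436.
Intercept c from Point A: 1890.5 + 544.05 + 268.48 = 2703.03.
At (801, -8): z = −911.7 + 8.0 + 2703.03 = 1799.3 ft.

1799 ft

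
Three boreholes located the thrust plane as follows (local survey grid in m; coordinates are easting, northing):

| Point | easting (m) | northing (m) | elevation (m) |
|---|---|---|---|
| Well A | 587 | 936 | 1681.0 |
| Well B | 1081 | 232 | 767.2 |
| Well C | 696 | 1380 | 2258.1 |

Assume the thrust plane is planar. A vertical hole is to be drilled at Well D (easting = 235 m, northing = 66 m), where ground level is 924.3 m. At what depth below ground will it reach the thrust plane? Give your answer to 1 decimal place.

Let the plane be z = a·easting + b·northing + c.
Well B−Well A: 494a − 704b = −913.8;  Well C−Well A: 109a + 444b = 577.1.
Solving gives a = 0.001862, b = 1.299318.
Then c = 1681 − a·587 − b·936 = 463.75.
At (235, 66): z_contact = 0.44 + 85.75 + 463.75 = 549.94 m.
Depth below ground = 924.3 − 549.94 = 374.4 m.

374.4 m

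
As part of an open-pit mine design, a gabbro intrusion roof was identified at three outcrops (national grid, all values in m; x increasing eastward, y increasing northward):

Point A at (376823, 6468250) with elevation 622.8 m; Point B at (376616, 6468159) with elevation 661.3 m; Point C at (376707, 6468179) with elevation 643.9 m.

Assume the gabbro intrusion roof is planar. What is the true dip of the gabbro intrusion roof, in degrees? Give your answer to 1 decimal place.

Let the plane be z = a·x + b·y + c.
Point B−Point A: −207a − 91b = 38.5;  Point C−Point A: −116a − 71b = 21.1.
Solving gives a = −0.19643, b = 0.02374.
Gradient magnitude |∇z| = √(a² + b²) = √(0.03858 + 0.00056) = 0.19786.
True dip = arctan(0.19786) = 11.2°, dipping toward E (azimuth ≈ 097°).

11.2°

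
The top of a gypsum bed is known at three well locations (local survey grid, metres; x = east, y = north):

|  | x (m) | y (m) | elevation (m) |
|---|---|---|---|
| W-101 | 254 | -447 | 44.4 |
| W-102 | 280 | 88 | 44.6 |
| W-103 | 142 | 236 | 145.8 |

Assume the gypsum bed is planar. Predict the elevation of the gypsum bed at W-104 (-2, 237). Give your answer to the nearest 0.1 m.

Two edge vectors: W-101→W-102 = (26, 535, 0.2), W-101→W-103 = (-112, 683, 101.4).
Normal n = (W-101→W-102) × (W-101→W-103) = (54112.4, -2658.8, 77678).
So ∂z/∂x = −n_x/n_z = −0.69662 and ∂z/∂y = −n_y/n_z = 0.03423.
Intercept c from W-101: 44.4 + 176.94 + 15.30 = 236.64.
At (-2, 237): z = 1.4 + 8.1 + 236.64 = 246.1 m.

246.1 m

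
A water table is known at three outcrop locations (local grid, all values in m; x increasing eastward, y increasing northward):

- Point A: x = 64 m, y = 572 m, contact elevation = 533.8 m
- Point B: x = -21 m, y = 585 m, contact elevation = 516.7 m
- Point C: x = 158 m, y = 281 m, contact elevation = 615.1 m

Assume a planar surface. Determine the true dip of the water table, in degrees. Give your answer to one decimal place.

Let the plane be z = a·x + b·y + c.
Point B−Point A: −85a + 13b = −17.1;  Point C−Point A: 94a − 291b = 81.3.
Solving gives a = 0.16668, b = −0.22554.
Gradient magnitude |∇z| = √(a² + b²) = √(0.02778 + 0.05087) = 0.28045.
True dip = arctan(0.28045) = 15.7°, dipping toward NW (azimuth ≈ 324°).

15.7°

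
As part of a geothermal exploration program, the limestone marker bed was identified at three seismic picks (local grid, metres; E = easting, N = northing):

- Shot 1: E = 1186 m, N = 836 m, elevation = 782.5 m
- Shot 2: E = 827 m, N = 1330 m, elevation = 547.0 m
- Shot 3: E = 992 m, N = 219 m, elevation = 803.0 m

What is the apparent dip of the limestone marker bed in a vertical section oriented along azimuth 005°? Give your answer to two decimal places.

7.37°

Two edge vectors: Shot 1→Shot 2 = (-359, 494, -235.5), Shot 1→Shot 3 = (-194, -617, 20.5).
Normal n = (Shot 1→Shot 2) × (Shot 1→Shot 3) = (-135176.5, 53046.5, 317339).
So ∂z/∂E = −n_x/n_z = 0.42597 and ∂z/∂N = −n_y/n_z = −0.16716.
Unit vector along 005° is (sin 5°, cos 5°) = (0.0872, 0.9962).
Slope in that direction = a·(0.0872) + b·(0.9962) = −0.12940.
Apparent dip = arctan|0.12940| = 7.37° (true dip is 24.6°, so apparent ≤ true as expected).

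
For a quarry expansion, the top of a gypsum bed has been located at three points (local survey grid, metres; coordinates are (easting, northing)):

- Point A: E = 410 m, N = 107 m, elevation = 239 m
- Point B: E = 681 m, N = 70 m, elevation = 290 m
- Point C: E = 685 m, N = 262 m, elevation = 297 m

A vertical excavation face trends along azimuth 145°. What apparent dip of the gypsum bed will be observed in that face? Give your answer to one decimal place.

4.8°

Two edge vectors: Point A→Point B = (271, -37, 51), Point A→Point C = (275, 155, 58).
Normal n = (Point A→Point B) × (Point A→Point C) = (-10051, -1693, 52180).
So ∂z/∂E = −n_x/n_z = 0.19262 and ∂z/∂N = −n_y/n_z = 0.03245.
Unit vector along 145° is (sin 145°, cos 145°) = (0.5736, -0.8192).
Slope in that direction = a·(0.5736) + b·(-0.8192) = 0.08391.
Apparent dip = arctan|0.08391| = 4.8° (true dip is 11.1°, so apparent ≤ true as expected).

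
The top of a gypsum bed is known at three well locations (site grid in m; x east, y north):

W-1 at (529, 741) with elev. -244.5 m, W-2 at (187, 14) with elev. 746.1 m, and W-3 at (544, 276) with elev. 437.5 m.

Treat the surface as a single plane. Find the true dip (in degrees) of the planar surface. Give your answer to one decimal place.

55.9°

Let the plane be z = a·x + b·y + c.
W-2−W-1: −342a − 727b = 990.6;  W-3−W-1: 15a − 465b = 682.
Solving gives a = 0.20705, b = −1.45999.
Gradient magnitude |∇z| = √(a² + b²) = √(0.04287 + 2.13156) = 1.47460.
True dip = arctan(1.47460) = 55.9°, dipping toward N (azimuth ≈ 352°).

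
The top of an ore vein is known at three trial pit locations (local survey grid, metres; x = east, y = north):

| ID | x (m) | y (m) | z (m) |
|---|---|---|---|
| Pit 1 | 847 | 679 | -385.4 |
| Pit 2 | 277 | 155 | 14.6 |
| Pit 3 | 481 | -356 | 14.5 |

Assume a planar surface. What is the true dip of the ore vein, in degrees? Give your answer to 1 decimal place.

Two edge vectors: Pit 1→Pit 2 = (-570, -524, 400), Pit 1→Pit 3 = (-366, -1035, 399.9).
Normal n = (Pit 1→Pit 2) × (Pit 1→Pit 3) = (204452.4, 81543, 398166).
So ∂z/∂x = −n_x/n_z = −0.51349 and ∂z/∂y = −n_y/n_z = −0.20480.
Gradient magnitude |∇z| = √(a² + b²) = √(0.26367 + 0.04194) = 0.55282.
True dip = arctan(0.55282) = 28.9°, dipping toward ENE (azimuth ≈ 068°).

28.9°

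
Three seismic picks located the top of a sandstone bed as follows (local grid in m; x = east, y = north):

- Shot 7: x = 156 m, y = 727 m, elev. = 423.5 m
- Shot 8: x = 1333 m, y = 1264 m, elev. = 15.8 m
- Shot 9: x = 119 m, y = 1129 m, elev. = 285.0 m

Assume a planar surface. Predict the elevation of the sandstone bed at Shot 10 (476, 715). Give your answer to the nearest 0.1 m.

Let the plane be z = a·x + b·y + c.
Shot 8−Shot 7: 1177a + 537b = −407.7;  Shot 9−Shot 7: −37a + 402b = −138.5.
Solving gives a = −0.181576, b = −0.361240.
Then c = 423.5 − a·156 − b·727 = 714.45.
At (476, 715): z = −86.4 − 258.3 + 714.45 = 369.7 m.

369.7 m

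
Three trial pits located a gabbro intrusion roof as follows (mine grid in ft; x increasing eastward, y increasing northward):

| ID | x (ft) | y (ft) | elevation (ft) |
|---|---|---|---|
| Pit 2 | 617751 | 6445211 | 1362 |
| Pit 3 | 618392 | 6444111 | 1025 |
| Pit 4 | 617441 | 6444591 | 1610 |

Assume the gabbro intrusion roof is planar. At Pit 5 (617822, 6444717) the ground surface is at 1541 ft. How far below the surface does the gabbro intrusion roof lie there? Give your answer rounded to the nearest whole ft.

Two edge vectors: Pit 2→Pit 3 = (641, -1100, -337), Pit 2→Pit 4 = (-310, -620, 248).
Normal n = (Pit 2→Pit 3) × (Pit 2→Pit 4) = (-481740, -54498, -738420).
So ∂z/∂x = −n_x/n_z = −0.65239295 and ∂z/∂y = −n_y/n_z = −0.07380353.
Intercept c from Pit 2: 1362 + 403016.40 + 475679.30 = 880057.70.
At (617822, 6444717): z_contact = −403062.7 − 475642.8 + 880057.70 = 1352.1 ft.
Depth below ground = 1541 − 1352.1 = 189 ft.

189 ft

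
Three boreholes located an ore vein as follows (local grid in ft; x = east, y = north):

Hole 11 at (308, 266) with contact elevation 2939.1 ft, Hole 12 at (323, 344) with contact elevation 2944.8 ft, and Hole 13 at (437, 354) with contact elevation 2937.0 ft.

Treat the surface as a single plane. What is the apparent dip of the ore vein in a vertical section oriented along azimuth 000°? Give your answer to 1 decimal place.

5.0°

Let the plane be z = a·x + b·y + c.
Hole 12−Hole 11: 15a + 78b = 5.7;  Hole 13−Hole 11: 129a + 88b = −2.1.
Solving gives a = −0.07612, b = 0.08771.
Unit vector along 000° is (sin 0°, cos 0°) = (0.0000, 1.0000).
Slope in that direction = a·(0.0000) + b·(1.0000) = 0.08771.
Apparent dip = arctan|0.08771| = 5.0° (true dip is 6.6°, so apparent ≤ true as expected).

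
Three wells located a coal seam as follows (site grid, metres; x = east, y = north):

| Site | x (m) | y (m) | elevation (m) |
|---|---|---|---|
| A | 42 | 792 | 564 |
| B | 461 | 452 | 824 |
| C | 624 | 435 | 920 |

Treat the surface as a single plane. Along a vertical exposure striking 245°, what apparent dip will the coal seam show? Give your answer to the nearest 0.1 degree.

27.1°

Two edge vectors: A→B = (419, -340, 260), A→C = (582, -357, 356).
Normal n = (A→B) × (A→C) = (-28220, 2156, 48297).
So ∂z/∂x = −n_x/n_z = 0.58430 and ∂z/∂y = −n_y/n_z = −0.04464.
Unit vector along 245° is (sin 245°, cos 245°) = (-0.9063, -0.4226).
Slope in that direction = a·(-0.9063) + b·(-0.4226) = −0.51069.
Apparent dip = arctan|0.51069| = 27.1° (true dip is 30.4°, so apparent ≤ true as expected).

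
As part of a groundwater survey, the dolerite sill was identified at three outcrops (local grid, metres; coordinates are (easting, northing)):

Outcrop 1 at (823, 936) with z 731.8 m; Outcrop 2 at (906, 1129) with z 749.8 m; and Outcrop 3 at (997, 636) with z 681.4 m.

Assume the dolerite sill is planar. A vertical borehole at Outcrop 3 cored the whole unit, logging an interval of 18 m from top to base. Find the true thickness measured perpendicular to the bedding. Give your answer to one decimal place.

Two edge vectors: Outcrop 1→Outcrop 2 = (83, 193, 18), Outcrop 1→Outcrop 3 = (174, -300, -50.4).
Normal n = (Outcrop 1→Outcrop 2) × (Outcrop 1→Outcrop 3) = (-4327.2, 7315.2, -58482).
So ∂z/∂E = −n_x/n_z = −0.07399 and ∂z/∂N = −n_y/n_z = 0.12508.
|∇z| = √(a²+b²) = 0.14533, so dip δ = arctan(0.14533) = 8.27°.
True thickness = vertical thickness × cos δ = 18 × cos 8.27° = 17.8 m.

17.8 m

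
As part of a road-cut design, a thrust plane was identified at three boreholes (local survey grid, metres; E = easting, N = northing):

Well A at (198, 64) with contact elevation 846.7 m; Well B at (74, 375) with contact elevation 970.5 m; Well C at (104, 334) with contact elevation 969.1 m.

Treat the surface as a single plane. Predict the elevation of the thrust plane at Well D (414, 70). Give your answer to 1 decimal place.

Two edge vectors: Well A→Well B = (-124, 311, 123.8), Well A→Well C = (-94, 270, 122.4).
Normal n = (Well A→Well B) × (Well A→Well C) = (4640.4, 3540.4, -4246).
So ∂z/∂E = −n_x/n_z = 1.09289 and ∂z/∂N = −n_y/n_z = 0.83382.
Intercept c from Well A: 846.7 − 216.39 − 53.36 = 576.94.
At (414, 70): z = 452.5 + 58.4 + 576.94 = 1087.8 m.

1087.8 m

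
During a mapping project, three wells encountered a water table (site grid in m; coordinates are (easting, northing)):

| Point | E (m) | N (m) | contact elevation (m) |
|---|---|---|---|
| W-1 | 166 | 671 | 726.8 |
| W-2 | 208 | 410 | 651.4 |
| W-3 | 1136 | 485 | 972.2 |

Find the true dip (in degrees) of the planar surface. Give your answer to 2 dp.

24.97°

Two edge vectors: W-1→W-2 = (42, -261, -75.4), W-1→W-3 = (970, -186, 245.4).
Normal n = (W-1→W-2) × (W-1→W-3) = (-78073.8, -83444.8, 245358).
So ∂z/∂E = −n_x/n_z = 0.31820 and ∂z/∂N = −n_y/n_z = 0.34009.
Gradient magnitude |∇z| = √(a² + b²) = √(0.10125 + 0.11566) = 0.46574.
True dip = arctan(0.46574) = 24.97°, dipping toward SW (azimuth ≈ 223°).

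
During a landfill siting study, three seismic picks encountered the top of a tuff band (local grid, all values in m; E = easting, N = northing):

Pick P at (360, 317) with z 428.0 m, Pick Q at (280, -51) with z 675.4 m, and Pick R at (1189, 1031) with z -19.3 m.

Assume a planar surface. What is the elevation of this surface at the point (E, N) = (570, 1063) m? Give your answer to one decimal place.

Two edge vectors: Pick P→Pick Q = (-80, -368, 247.4), Pick P→Pick R = (829, 714, -447.3).
Normal n = (Pick P→Pick Q) × (Pick P→Pick R) = (-12037.2, 169310.6, 247952).
So ∂z/∂E = −n_x/n_z = 0.048546 and ∂z/∂N = −n_y/n_z = −0.682836.
Intercept c from Pick P: 428 − 17.48 + 216.46 = 626.98.
At (570, 1063): z = 27.7 − 725.9 + 626.98 = -71.2 m.

-71.2 m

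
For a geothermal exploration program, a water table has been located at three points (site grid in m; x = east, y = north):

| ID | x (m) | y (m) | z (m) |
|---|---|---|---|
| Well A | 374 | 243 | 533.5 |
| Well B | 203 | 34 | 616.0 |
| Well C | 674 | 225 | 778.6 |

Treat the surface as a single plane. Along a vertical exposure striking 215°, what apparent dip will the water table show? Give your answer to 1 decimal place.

21.6°

Let the plane be z = a·x + b·y + c.
Well B−Well A: −171a − 209b = 82.5;  Well C−Well A: 300a − 18b = 245.1.
Solving gives a = 0.75619, b = −1.01344.
Unit vector along 215° is (sin 215°, cos 215°) = (-0.5736, -0.8192).
Slope in that direction = a·(-0.5736) + b·(-0.8192) = 0.39643.
Apparent dip = arctan|0.39643| = 21.6° (true dip is 51.7°, so apparent ≤ true as expected).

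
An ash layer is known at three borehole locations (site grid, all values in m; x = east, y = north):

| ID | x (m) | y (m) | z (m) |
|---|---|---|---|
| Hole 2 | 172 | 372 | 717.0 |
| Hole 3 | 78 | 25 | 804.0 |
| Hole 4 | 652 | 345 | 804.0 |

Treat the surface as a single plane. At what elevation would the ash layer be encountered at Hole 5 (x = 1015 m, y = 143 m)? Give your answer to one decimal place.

Let the plane be z = a·x + b·y + c.
Hole 3−Hole 2: −94a − 347b = 87;  Hole 4−Hole 2: 480a − 27b = 87.
Solving gives a = 0.164638, b = −0.295320.
Then c = 717 − a·172 − b·372 = 798.54.
At (1015, 143): z = 167.1 − 42.2 + 798.54 = 923.4 m.

923.4 m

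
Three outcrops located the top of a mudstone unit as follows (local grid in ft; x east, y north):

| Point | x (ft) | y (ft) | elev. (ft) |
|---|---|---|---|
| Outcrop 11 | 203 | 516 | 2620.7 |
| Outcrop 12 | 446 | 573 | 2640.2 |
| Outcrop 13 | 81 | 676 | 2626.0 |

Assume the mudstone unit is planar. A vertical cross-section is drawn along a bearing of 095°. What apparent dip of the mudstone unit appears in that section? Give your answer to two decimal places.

Let the plane be z = a·x + b·y + c.
Outcrop 12−Outcrop 11: 243a + 57b = 19.5;  Outcrop 13−Outcrop 11: −122a + 160b = 5.3.
Solving gives a = 0.06148, b = 0.08000.
Unit vector along 095° is (sin 95°, cos 95°) = (0.9962, -0.0872).
Slope in that direction = a·(0.9962) + b·(-0.0872) = 0.05427.
Apparent dip = arctan|0.05427| = 3.11° (true dip is 5.8°, so apparent ≤ true as expected).

3.11°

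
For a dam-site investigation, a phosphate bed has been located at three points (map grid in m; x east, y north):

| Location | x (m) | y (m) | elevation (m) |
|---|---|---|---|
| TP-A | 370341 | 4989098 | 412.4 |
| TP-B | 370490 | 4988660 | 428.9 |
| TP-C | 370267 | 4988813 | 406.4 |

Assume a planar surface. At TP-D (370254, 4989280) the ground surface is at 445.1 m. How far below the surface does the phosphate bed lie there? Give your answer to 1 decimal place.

Let the plane be z = a·x + b·y + c.
TP-B−TP-A: 149a − 438b = 16.5;  TP-C−TP-A: −74a − 285b = −6.
Solving gives a = 0.097900557, b = −0.004367162.
Then c = 412.4 − a·370341 − b·4989098 = −14055.99.
At (370254, 4989280): z_contact = 36248.07 − 21788.99 − 14055.99 = 403.09 m.
Depth below ground = 445.1 − 403.09 = 42.0 m.

42.0 m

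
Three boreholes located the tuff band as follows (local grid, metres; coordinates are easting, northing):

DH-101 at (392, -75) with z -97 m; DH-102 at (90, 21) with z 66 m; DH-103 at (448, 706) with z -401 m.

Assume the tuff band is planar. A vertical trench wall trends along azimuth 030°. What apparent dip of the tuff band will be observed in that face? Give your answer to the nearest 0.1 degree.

31.8°

Two edge vectors: DH-101→DH-102 = (-302, 96, 163), DH-101→DH-103 = (56, 781, -304).
Normal n = (DH-101→DH-102) × (DH-101→DH-103) = (-156487, -82680, -241238).
So ∂z/∂easting = −n_x/n_z = −0.64868 and ∂z/∂northing = −n_y/n_z = −0.34273.
Unit vector along 030° is (sin 30°, cos 30°) = (0.5000, 0.8660).
Slope in that direction = a·(0.5000) + b·(0.8660) = −0.62116.
Apparent dip = arctan|0.62116| = 31.8° (true dip is 36.3°, so apparent ≤ true as expected).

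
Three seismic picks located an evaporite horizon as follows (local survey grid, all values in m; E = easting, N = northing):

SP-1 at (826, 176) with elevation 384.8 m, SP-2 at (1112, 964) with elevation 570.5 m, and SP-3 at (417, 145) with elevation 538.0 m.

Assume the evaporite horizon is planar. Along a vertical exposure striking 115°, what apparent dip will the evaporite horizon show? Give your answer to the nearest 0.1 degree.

27.8°

Two edge vectors: SP-1→SP-2 = (286, 788, 185.7), SP-1→SP-3 = (-409, -31, 153.2).
Normal n = (SP-1→SP-2) × (SP-1→SP-3) = (126478.3, -119766.5, 313426).
So ∂z/∂E = −n_x/n_z = −0.40353 and ∂z/∂N = −n_y/n_z = 0.38212.
Unit vector along 115° is (sin 115°, cos 115°) = (0.9063, -0.4226).
Slope in that direction = a·(0.9063) + b·(-0.4226) = −0.52722.
Apparent dip = arctan|0.52722| = 27.8° (true dip is 29.1°, so apparent ≤ true as expected).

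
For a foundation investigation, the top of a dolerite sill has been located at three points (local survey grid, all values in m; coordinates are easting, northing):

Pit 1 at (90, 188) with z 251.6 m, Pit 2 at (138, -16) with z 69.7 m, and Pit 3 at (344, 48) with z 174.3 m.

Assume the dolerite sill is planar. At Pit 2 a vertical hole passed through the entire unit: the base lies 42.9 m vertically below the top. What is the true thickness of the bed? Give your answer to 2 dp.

Two edge vectors: Pit 1→Pit 2 = (48, -204, -181.9), Pit 1→Pit 3 = (254, -140, -77.3).
Normal n = (Pit 1→Pit 2) × (Pit 1→Pit 3) = (-9696.8, -42492.2, 45096).
So ∂z/∂easting = −n_x/n_z = 0.21503 and ∂z/∂northing = −n_y/n_z = 0.94226.
|∇z| = √(a²+b²) = 0.96648, so dip δ = arctan(0.96648) = 44.02°.
True thickness = vertical thickness × cos δ = 42.9 × cos 44.02° = 30.85 m.

30.85 m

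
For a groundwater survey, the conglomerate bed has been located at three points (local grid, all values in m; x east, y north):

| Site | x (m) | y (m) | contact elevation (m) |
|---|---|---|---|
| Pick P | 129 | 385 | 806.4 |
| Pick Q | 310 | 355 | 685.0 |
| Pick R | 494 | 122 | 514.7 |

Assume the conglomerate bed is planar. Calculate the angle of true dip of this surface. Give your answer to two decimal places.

Let the plane be z = a·x + b·y + c.
Pick Q−Pick P: 181a − 30b = −121.4;  Pick R−Pick P: 365a − 263b = −291.7.
Solving gives a = −0.63234, b = 0.23154.
Gradient magnitude |∇z| = √(a² + b²) = √(0.39986 + 0.05361) = 0.67340.
True dip = arctan(0.67340) = 33.96°, dipping toward ESE (azimuth ≈ 110°).

33.96°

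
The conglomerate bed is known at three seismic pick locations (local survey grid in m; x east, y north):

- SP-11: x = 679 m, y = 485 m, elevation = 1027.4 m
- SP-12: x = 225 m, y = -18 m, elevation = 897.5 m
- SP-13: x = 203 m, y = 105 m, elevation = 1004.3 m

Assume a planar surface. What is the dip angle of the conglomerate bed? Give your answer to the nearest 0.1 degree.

43.6°

Let the plane be z = a·x + b·y + c.
SP-12−SP-11: −454a − 503b = −129.9;  SP-13−SP-11: −476a − 380b = −23.1.
Solving gives a = −0.56410, b = 0.76740.
Gradient magnitude |∇z| = √(a² + b²) = √(0.31821 + 0.58890) = 0.95242.
True dip = arctan(0.95242) = 43.6°, dipping toward SE (azimuth ≈ 144°).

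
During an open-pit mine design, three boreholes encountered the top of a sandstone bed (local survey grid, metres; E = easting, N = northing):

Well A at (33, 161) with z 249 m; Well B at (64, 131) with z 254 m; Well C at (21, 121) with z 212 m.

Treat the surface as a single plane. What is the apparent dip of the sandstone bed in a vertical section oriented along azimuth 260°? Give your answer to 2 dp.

Two edge vectors: Well A→Well B = (31, -30, 5), Well A→Well C = (-12, -40, -37).
Normal n = (Well A→Well B) × (Well A→Well C) = (1310, 1087, -1600).
So ∂z/∂E = −n_x/n_z = 0.81875 and ∂z/∂N = −n_y/n_z = 0.67937.
Unit vector along 260° is (sin 260°, cos 260°) = (-0.9848, -0.1736).
Slope in that direction = a·(-0.9848) + b·(-0.1736) = −0.92428.
Apparent dip = arctan|0.92428| = 42.75° (true dip is 46.8°, so apparent ≤ true as expected).

42.75°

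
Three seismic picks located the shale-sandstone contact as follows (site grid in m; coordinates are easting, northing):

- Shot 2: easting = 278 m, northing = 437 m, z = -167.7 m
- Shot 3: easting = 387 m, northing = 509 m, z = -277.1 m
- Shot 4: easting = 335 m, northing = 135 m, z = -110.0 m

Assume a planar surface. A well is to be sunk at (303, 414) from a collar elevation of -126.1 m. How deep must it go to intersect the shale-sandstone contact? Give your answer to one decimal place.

Let the plane be z = a·easting + b·northing + c.
Shot 3−Shot 2: 109a + 72b = −109.4;  Shot 4−Shot 2: 57a − 302b = 57.7.
Solving gives a = −0.78020, b = −0.33832.
Then c = -167.7 − a·278 − b·437 = 197.04.
At (303, 414): z_contact = −236.40 − 140.06 + 197.04 = -179.42 m.
Depth below ground = -126.1 − (-179.42) = 53.3 m.

53.3 m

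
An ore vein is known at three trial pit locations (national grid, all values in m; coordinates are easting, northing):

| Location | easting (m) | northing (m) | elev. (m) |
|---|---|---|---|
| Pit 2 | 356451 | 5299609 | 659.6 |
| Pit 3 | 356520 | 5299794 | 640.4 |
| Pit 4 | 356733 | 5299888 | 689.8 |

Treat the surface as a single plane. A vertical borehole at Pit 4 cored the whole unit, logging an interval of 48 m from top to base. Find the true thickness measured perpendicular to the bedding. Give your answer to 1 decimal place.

44.5 m

Let the plane be z = a·easting + b·northing + c.
Pit 3−Pit 2: 69a + 185b = −19.2;  Pit 4−Pit 2: 282a + 279b = 30.2.
Solving gives a = 0.33245, b = −0.22778.
|∇z| = √(a²+b²) = 0.40299, so dip δ = arctan(0.40299) = 21.95°.
True thickness = vertical thickness × cos δ = 48 × cos 21.95° = 44.5 m.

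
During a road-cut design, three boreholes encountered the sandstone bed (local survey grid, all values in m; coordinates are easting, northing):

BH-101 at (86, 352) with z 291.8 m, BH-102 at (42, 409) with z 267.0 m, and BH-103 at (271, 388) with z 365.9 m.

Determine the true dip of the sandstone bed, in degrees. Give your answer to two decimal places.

23.55°

Two edge vectors: BH-101→BH-102 = (-44, 57, -24.8), BH-101→BH-103 = (185, 36, 74.1).
Normal n = (BH-101→BH-102) × (BH-101→BH-103) = (5116.5, -1327.6, -12129).
So ∂z/∂easting = −n_x/n_z = 0.42184 and ∂z/∂northing = −n_y/n_z = −0.10946.
Gradient magnitude |∇z| = √(a² + b²) = √(0.17795 + 0.01198) = 0.43581.
True dip = arctan(0.43581) = 23.55°, dipping toward WNW (azimuth ≈ 285°).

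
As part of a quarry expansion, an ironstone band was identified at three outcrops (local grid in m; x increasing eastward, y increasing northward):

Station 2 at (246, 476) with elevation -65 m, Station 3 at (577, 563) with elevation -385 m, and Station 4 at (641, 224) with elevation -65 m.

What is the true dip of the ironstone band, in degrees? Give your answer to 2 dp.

51.85°

Let the plane be z = a·x + b·y + c.
Station 3−Station 2: 331a + 87b = −320;  Station 4−Station 2: 395a − 252b = 0.
Solving gives a = −0.68468, b = −1.07321.
Gradient magnitude |∇z| = √(a² + b²) = √(0.46879 + 1.15179) = 1.27302.
True dip = arctan(1.27302) = 51.85°, dipping toward NNE (azimuth ≈ 033°).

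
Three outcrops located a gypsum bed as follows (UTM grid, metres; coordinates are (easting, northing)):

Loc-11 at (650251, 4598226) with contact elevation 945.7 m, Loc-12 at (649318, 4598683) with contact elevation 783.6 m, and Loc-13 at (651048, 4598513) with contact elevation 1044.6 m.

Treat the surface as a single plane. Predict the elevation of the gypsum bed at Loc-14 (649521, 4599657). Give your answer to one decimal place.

Let the plane be z = a·E + b·N + c.
Loc-12−Loc-11: −933a + 457b = −162.1;  Loc-13−Loc-11: 797a + 287b = 98.9.
Solving gives a = 0.145126582, b = −0.058417722.
Then c = 945.7 − a·650251 − b·4598226 = 175194.88.
At (649521, 4599657): z = 94262.8 − 268701.5 + 175194.88 = 756.2 m.

756.2 m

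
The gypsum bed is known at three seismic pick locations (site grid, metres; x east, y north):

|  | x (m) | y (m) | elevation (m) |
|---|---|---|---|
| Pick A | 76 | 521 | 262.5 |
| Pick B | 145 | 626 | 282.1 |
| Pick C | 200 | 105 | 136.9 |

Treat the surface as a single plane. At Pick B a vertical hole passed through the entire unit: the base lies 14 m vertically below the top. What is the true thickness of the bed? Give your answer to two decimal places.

Two edge vectors: Pick A→Pick B = (69, 105, 19.6), Pick A→Pick C = (124, -416, -125.6).
Normal n = (Pick A→Pick B) × (Pick A→Pick C) = (-5034.4, 11096.8, -41724).
So ∂z/∂x = −n_x/n_z = −0.12066 and ∂z/∂y = −n_y/n_z = 0.26596.
|∇z| = √(a²+b²) = 0.29205, so dip δ = arctan(0.29205) = 16.28°.
True thickness = vertical thickness × cos δ = 14 × cos 16.28° = 13.44 m.

13.44 m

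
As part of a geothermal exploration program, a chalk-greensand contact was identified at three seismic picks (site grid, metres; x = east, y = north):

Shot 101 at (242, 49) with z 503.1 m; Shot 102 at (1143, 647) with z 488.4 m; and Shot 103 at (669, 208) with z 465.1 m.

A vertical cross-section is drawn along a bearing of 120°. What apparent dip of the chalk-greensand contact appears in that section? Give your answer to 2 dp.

Two edge vectors: Shot 101→Shot 102 = (901, 598, -14.7), Shot 101→Shot 103 = (427, 159, -38).
Normal n = (Shot 101→Shot 102) × (Shot 101→Shot 103) = (-20386.7, 27961.1, -112087).
So ∂z/∂x = −n_x/n_z = −0.18188 and ∂z/∂y = −n_y/n_z = 0.24946.
Unit vector along 120° is (sin 120°, cos 120°) = (0.8660, -0.5000).
Slope in that direction = a·(0.8660) + b·(-0.5000) = −0.28224.
Apparent dip = arctan|0.28224| = 15.76° (true dip is 17.2°, so apparent ≤ true as expected).

15.76°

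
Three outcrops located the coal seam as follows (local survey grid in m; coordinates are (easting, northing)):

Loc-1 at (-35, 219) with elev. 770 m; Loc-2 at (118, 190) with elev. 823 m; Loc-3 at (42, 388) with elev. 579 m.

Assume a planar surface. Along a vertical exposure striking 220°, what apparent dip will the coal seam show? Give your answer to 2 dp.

Two edge vectors: Loc-1→Loc-2 = (153, -29, 53), Loc-1→Loc-3 = (77, 169, -191).
Normal n = (Loc-1→Loc-2) × (Loc-1→Loc-3) = (-3418, 33304, 28090).
So ∂z/∂E = −n_x/n_z = 0.12168 and ∂z/∂N = −n_y/n_z = −1.18562.
Unit vector along 220° is (sin 220°, cos 220°) = (-0.6428, -0.7660).
Slope in that direction = a·(-0.6428) + b·(-0.7660) = 0.83002.
Apparent dip = arctan|0.83002| = 39.69° (true dip is 50.0°, so apparent ≤ true as expected).

39.69°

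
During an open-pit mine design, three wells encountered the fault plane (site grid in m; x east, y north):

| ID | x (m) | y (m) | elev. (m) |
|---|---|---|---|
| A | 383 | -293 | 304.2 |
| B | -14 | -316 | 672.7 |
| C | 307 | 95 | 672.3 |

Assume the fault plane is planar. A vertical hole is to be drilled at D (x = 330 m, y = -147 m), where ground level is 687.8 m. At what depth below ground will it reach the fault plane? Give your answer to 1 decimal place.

Two edge vectors: A→B = (-397, -23, 368.5), A→C = (-76, 388, 368.1).
Normal n = (A→B) × (A→C) = (-151444.3, 118129.7, -155784).
So ∂z/∂x = −n_x/n_z = −0.97214 and ∂z/∂y = −n_y/n_z = 0.75829.
Intercept c from A: 304.2 + 372.33 + 222.18 = 898.71.
At (330, -147): z_contact = −320.81 − 111.47 + 898.71 = 466.43 m.
Depth below ground = 687.8 − 466.43 = 221.4 m.

221.4 m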